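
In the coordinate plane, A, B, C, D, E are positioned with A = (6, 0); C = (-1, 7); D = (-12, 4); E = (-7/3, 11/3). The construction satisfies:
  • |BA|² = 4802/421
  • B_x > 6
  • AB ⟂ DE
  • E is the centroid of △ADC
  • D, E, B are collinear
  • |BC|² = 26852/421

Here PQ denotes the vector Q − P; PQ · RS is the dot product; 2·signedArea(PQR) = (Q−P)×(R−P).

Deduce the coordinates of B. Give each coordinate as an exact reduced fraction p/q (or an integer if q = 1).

1. B_x = 2575/421  [D, E, B are collinear ∩ AB ⟂ DE]
2. B_y = 1421/421  [D, E, B are collinear ∩ AB ⟂ DE]
   → B = (2575/421, 1421/421)

B = (2575/421, 1421/421)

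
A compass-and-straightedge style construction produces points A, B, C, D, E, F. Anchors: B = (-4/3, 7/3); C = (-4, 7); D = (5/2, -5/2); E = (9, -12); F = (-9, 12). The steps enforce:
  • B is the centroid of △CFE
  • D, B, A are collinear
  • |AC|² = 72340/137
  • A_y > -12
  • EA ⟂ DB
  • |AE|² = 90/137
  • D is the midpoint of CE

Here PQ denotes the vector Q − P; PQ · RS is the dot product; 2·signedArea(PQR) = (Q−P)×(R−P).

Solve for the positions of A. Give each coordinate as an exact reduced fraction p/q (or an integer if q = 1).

A = (1320/137, -1575/137)

1. A_x = 1320/137  [D, B, A are collinear ∩ EA ⟂ DB]
2. A_y = -1575/137  [D, B, A are collinear ∩ EA ⟂ DB]
   → A = (1320/137, -1575/137)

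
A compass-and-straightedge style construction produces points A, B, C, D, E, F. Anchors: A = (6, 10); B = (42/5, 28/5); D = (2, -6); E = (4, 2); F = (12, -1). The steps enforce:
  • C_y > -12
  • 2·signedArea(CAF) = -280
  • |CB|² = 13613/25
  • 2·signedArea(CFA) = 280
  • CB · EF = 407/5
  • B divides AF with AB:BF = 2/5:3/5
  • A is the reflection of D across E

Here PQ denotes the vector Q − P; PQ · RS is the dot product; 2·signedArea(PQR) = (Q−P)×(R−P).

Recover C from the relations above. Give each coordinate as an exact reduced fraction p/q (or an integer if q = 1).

C = (-8, -11)

1. C_x = -8  [2·signedArea(CAF) = -280 ∩ CB · EF = 407/5]
2. C_y = -11  [2·signedArea(CAF) = -280 ∩ CB · EF = 407/5]
   → C = (-8, -11)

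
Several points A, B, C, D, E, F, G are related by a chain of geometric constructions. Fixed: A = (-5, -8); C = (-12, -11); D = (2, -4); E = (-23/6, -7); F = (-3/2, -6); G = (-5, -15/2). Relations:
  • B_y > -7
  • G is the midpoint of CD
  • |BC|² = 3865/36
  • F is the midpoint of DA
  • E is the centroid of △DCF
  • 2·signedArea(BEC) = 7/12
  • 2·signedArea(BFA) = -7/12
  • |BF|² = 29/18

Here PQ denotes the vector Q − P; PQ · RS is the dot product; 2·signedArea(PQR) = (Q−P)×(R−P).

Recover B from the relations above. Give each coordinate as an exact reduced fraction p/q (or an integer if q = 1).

B = (-8/3, -13/2)

1. B_x = -8/3  [2·signedArea(BFA) = -7/12 ∩ 2·signedArea(BEC) = 7/12]
2. B_y = -13/2  [2·signedArea(BFA) = -7/12 ∩ 2·signedArea(BEC) = 7/12]
   → B = (-8/3, -13/2)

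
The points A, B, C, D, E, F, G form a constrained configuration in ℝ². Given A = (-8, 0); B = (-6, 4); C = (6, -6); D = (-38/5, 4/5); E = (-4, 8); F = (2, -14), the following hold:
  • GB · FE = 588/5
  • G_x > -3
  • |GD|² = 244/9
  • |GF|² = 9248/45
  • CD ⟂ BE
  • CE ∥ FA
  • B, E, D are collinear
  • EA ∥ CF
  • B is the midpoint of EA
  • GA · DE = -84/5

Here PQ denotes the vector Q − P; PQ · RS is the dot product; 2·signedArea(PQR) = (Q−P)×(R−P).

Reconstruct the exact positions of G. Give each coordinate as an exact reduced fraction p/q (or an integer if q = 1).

G = (-38/15, -2/5)

1. G_x = -38/15  [GA · DE = -84/5 ∩ GB · FE = 588/5]
2. G_y = -2/5  [GA · DE = -84/5 ∩ GB · FE = 588/5]
   → G = (-38/15, -2/5)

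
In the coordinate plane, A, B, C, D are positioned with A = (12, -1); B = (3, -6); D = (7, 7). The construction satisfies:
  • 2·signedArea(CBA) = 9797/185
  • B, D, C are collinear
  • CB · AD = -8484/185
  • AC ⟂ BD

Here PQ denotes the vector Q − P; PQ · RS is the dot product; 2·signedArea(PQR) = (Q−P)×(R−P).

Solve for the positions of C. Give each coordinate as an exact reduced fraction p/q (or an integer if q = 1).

C = (959/185, 203/185)

1. C_x = 959/185  [B, D, C are collinear ∩ AC ⟂ BD]
2. C_y = 203/185  [B, D, C are collinear ∩ AC ⟂ BD]
   → C = (959/185, 203/185)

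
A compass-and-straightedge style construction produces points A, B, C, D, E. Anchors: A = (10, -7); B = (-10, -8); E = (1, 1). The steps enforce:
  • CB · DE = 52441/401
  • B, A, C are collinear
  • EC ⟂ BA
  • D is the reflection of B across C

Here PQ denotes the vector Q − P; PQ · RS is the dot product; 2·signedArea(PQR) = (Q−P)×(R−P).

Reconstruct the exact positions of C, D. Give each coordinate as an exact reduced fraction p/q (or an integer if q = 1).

1. C_x = 570/401  [B, A, C are collinear ∩ EC ⟂ BA]
2. C_y = -2979/401  [B, A, C are collinear ∩ EC ⟂ BA]
   → C = (570/401, -2979/401)
3. D_x = 5150/401  [D is the reflection of B across C]
4. D_y = -2750/401  [D is the reflection of B across C]
   → D = (5150/401, -2750/401)

C = (570/401, -2979/401)
D = (5150/401, -2750/401)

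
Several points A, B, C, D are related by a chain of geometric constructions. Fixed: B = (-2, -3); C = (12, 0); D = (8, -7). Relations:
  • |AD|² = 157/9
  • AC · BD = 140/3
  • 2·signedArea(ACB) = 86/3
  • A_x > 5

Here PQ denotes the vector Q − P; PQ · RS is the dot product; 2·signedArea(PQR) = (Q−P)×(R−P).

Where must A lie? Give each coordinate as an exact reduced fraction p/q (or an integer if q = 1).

A = (6, -10/3)

1. A_x = 6  [2·signedArea(ACB) = 86/3 ∩ AC · BD = 140/3]
2. A_y = -10/3  [2·signedArea(ACB) = 86/3 ∩ AC · BD = 140/3]
   → A = (6, -10/3)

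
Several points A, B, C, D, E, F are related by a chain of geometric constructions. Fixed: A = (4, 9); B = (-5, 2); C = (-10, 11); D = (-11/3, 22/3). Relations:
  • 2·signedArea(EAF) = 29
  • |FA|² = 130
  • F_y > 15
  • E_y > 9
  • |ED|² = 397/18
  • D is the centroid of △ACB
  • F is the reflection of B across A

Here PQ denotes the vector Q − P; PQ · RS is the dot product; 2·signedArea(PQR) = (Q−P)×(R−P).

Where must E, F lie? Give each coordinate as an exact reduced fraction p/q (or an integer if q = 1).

1. F_x = 13  [F is the reflection of B across A]
2. F_y = 16  [F is the reflection of B across A]
   → F = (13, 16)
3. E_x = 1/2  [line -7·x + 9·y + -82 = 0 ∩ |ED|² = 397/18]
4. E_y = 19/2  [line -7·x + 9·y + -82 = 0 ∩ |ED|² = 397/18]
   → E = (1/2, 19/2)

E = (1/2, 19/2)
F = (13, 16)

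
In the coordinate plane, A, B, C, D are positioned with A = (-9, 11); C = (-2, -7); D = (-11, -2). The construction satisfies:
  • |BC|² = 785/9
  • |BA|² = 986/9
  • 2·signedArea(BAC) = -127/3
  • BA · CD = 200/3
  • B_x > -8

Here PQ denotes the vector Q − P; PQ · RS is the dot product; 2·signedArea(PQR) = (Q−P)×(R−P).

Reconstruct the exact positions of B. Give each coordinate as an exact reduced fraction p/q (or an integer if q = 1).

1. B_x = -22/3  [2·signedArea(BAC) = -127/3 ∩ BA · CD = 200/3]
2. B_y = 2/3  [2·signedArea(BAC) = -127/3 ∩ BA · CD = 200/3]
   → B = (-22/3, 2/3)

B = (-22/3, 2/3)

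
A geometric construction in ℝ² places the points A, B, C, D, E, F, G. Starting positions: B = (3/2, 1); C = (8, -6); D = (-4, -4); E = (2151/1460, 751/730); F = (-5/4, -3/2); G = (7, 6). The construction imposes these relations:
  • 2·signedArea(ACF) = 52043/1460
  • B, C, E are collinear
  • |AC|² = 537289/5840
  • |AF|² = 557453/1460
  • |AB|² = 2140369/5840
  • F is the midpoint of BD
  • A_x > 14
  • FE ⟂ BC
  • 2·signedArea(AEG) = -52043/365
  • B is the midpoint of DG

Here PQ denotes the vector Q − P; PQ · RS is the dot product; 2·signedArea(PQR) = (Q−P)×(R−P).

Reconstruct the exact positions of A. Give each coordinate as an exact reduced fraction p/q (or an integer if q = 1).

A = (21209/1460, -9511/730)

1. A_x = 21209/1460  [2·signedArea(AEG) = -52043/365 ∩ 2·signedArea(ACF) = 52043/1460]
2. A_y = -9511/730  [2·signedArea(AEG) = -52043/365 ∩ 2·signedArea(ACF) = 52043/1460]
   → A = (21209/1460, -9511/730)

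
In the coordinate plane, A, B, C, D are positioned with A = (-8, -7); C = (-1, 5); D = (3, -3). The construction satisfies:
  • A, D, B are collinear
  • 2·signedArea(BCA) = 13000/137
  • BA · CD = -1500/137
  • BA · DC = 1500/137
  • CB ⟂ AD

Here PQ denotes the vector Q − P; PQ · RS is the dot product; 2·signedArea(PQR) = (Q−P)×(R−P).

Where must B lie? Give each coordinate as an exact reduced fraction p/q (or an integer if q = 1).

B = (279/137, -459/137)

1. B_x = 279/137  [A, D, B are collinear ∩ CB ⟂ AD]
2. B_y = -459/137  [A, D, B are collinear ∩ CB ⟂ AD]
   → B = (279/137, -459/137)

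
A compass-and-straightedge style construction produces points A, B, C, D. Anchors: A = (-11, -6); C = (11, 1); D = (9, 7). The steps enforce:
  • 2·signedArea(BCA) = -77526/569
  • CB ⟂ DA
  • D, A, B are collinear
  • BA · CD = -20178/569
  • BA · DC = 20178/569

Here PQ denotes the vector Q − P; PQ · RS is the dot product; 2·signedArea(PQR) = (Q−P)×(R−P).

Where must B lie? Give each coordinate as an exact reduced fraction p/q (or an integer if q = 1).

B = (4361/569, 3489/569)

1. B_x = 4361/569  [D, A, B are collinear ∩ CB ⟂ DA]
2. B_y = 3489/569  [D, A, B are collinear ∩ CB ⟂ DA]
   → B = (4361/569, 3489/569)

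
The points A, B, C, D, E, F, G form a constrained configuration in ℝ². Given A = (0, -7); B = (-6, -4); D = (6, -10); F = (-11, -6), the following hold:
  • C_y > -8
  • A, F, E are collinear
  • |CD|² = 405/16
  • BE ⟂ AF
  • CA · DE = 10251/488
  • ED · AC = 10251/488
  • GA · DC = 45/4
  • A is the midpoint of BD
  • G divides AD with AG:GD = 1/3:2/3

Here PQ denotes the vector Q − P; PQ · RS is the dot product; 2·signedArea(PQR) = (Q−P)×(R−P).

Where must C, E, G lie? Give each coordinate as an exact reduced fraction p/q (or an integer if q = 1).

C = (3/2, -31/4)
E = (-759/122, -785/122)
G = (2, -8)

1. E_x = -759/122  [A, F, E are collinear ∩ BE ⟂ AF]
2. E_y = -785/122  [A, F, E are collinear ∩ BE ⟂ AF]
   → E = (-759/122, -785/122)
3. G_x = 2  [G divides AD with AG:GD = 1/3:2/3]
4. G_y = -8  [G divides AD with AG:GD = 1/3:2/3]
   → G = (2, -8)
5. C_x = 3/2  [CA · DE = 10251/488 ∩ GA · DC = 45/4]
6. C_y = -31/4  [CA · DE = 10251/488 ∩ GA · DC = 45/4]
   → C = (3/2, -31/4)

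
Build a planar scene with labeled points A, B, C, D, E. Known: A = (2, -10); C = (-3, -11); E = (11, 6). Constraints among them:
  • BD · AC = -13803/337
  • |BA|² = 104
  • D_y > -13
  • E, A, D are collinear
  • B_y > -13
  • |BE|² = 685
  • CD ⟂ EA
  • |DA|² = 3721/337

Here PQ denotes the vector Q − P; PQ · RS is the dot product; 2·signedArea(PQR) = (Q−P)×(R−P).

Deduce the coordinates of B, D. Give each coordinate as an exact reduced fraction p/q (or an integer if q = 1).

1. D_x = 125/337  [E, A, D are collinear ∩ CD ⟂ EA]
2. D_y = -4346/337  [E, A, D are collinear ∩ CD ⟂ EA]
   → D = (125/337, -4346/337)
3. B_x = -8  [line 5·x + 1·y + 52 = 0 ∩ |BA|² = 104]
4. B_y = -12  [line 5·x + 1·y + 52 = 0 ∩ |BA|² = 104]
   → B = (-8, -12)

B = (-8, -12)
D = (125/337, -4346/337)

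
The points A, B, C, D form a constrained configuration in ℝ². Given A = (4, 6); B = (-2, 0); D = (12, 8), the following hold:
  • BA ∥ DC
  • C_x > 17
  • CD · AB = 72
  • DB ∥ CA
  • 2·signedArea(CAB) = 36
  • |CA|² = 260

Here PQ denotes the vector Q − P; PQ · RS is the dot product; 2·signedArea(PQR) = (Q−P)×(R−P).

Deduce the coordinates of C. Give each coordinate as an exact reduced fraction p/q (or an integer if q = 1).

1. C_x = 18  [DB ∥ CA ∩ BA ∥ DC]
2. C_y = 14  [DB ∥ CA ∩ BA ∥ DC]
   → C = (18, 14)

C = (18, 14)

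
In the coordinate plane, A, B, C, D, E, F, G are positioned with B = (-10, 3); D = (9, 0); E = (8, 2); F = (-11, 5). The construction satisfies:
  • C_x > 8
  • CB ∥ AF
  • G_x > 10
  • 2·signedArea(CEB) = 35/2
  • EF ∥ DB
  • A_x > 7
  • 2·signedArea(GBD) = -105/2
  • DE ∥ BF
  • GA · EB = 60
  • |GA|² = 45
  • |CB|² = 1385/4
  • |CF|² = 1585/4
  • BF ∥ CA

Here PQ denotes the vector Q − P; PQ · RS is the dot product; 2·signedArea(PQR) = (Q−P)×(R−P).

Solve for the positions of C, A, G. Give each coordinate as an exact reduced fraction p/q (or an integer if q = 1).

A = (15/2, 3)
C = (17/2, 1)
G = (21/2, -3)

1. C_x = 17/2  [line -1·x + -18·y + 53/2 = 0 ∩ |CB|² = 1385/4]
2. C_y = 1  [line -1·x + -18·y + 53/2 = 0 ∩ |CB|² = 1385/4]
   → C = (17/2, 1)
3. A_x = 15/2  [CB ∥ AF ∩ BF ∥ CA]
4. A_y = 3  [CB ∥ AF ∩ BF ∥ CA]
   → A = (15/2, 3)
5. G_x = 21/2  [GA · EB = 60 ∩ 2·signedArea(GBD) = -105/2]
6. G_y = -3  [GA · EB = 60 ∩ 2·signedArea(GBD) = -105/2]
   → G = (21/2, -3)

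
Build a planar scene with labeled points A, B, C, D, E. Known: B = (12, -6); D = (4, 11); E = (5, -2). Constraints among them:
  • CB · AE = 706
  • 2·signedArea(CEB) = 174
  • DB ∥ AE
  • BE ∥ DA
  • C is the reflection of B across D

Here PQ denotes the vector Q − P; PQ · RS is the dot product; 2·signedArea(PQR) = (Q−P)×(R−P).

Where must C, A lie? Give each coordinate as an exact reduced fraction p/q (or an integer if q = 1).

1. C_x = -4  [C is the reflection of B across D]
2. C_y = 28  [C is the reflection of B across D]
   → C = (-4, 28)
3. A_x = -3  [DB ∥ AE ∩ BE ∥ DA]
4. A_y = 15  [DB ∥ AE ∩ BE ∥ DA]
   → A = (-3, 15)

A = (-3, 15)
C = (-4, 28)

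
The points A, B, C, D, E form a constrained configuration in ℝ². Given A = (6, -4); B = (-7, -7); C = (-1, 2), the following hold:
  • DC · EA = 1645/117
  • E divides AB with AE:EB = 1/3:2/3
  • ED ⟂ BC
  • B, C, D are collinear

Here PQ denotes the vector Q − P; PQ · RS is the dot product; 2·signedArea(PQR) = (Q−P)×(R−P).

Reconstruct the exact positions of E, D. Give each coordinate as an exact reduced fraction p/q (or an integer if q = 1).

D = (-133/39, -21/13)
E = (5/3, -5)

1. E_x = 5/3  [E divides AB with AE:EB = 1/3:2/3]
2. E_y = -5  [E divides AB with AE:EB = 1/3:2/3]
   → E = (5/3, -5)
3. D_x = -133/39  [B, C, D are collinear ∩ ED ⟂ BC]
4. D_y = -21/13  [B, C, D are collinear ∩ ED ⟂ BC]
   → D = (-133/39, -21/13)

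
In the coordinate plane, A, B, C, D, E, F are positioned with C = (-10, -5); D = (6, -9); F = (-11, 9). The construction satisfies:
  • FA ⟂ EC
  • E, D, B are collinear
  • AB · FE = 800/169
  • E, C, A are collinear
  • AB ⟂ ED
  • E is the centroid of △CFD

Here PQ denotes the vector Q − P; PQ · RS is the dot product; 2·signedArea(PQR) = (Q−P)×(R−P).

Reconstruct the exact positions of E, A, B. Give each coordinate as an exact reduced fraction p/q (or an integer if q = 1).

1. E_x = -5  [E is the centroid of △CFD]
2. E_y = -5/3  [E is the centroid of △CFD]
   → E = (-5, -5/3)
3. A_x = -55/13  [E, C, A are collinear ∩ FA ⟂ EC]
4. A_y = -15/13  [E, C, A are collinear ∩ FA ⟂ EC]
   → A = (-55/13, -15/13)
5. B_x = -795/169  [E, D, B are collinear ∩ AB ⟂ ED]
6. B_y = -315/169  [E, D, B are collinear ∩ AB ⟂ ED]
   → B = (-795/169, -315/169)

A = (-55/13, -15/13)
B = (-795/169, -315/169)
E = (-5, -5/3)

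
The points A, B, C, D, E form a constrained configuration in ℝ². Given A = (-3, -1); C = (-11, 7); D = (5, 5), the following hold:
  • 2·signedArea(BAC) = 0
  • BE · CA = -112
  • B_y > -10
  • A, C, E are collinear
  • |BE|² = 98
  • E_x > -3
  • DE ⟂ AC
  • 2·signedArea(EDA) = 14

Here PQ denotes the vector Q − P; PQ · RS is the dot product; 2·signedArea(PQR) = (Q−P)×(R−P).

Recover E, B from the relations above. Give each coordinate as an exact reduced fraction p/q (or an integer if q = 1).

1. E_x = -2  [A, C, E are collinear ∩ DE ⟂ AC]
2. E_y = -2  [A, C, E are collinear ∩ DE ⟂ AC]
   → E = (-2, -2)
3. B_x = 5  [2·signedArea(BAC) = 0 ∩ BE · CA = -112]
4. B_y = -9  [2·signedArea(BAC) = 0 ∩ BE · CA = -112]
   → B = (5, -9)

B = (5, -9)
E = (-2, -2)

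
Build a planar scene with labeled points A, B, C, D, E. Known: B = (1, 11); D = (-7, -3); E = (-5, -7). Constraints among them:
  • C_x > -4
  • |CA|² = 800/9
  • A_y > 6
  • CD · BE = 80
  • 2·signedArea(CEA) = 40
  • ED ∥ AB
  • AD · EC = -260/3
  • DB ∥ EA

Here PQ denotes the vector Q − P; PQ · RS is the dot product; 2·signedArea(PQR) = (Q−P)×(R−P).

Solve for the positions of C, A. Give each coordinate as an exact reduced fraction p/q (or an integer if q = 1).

A = (3, 7)
C = (-11/3, 1/3)

1. A_x = 3  [ED ∥ AB ∩ DB ∥ EA]
2. A_y = 7  [ED ∥ AB ∩ DB ∥ EA]
   → A = (3, 7)
3. C_x = -11/3  [2·signedArea(CEA) = 40 ∩ CD · BE = 80]
4. C_y = 1/3  [2·signedArea(CEA) = 40 ∩ CD · BE = 80]
   → C = (-11/3, 1/3)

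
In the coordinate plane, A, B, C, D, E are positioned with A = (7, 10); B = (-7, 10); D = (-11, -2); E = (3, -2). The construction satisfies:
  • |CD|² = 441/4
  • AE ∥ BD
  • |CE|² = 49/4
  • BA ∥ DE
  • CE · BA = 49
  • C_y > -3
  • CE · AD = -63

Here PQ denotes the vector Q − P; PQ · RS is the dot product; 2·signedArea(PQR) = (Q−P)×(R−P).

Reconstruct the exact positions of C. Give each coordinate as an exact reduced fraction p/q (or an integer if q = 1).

C = (-1/2, -2)

1. C_x = -1/2  [CE · AD = -63 ∩ CE · BA = 49]
2. C_y = -2  [CE · AD = -63 ∩ CE · BA = 49]
   → C = (-1/2, -2)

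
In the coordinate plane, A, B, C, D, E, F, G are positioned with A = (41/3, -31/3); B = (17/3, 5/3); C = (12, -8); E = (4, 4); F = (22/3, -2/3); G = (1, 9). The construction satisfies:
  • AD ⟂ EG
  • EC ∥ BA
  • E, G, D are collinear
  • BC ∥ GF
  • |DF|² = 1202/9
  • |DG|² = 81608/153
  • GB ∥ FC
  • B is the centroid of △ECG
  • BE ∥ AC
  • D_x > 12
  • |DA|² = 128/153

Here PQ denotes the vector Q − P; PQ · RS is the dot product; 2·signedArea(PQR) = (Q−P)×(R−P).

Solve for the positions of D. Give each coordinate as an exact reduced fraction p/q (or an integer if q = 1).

D = (219/17, -551/51)

1. D_x = 219/17  [E, G, D are collinear ∩ AD ⟂ EG]
2. D_y = -551/51  [E, G, D are collinear ∩ AD ⟂ EG]
   → D = (219/17, -551/51)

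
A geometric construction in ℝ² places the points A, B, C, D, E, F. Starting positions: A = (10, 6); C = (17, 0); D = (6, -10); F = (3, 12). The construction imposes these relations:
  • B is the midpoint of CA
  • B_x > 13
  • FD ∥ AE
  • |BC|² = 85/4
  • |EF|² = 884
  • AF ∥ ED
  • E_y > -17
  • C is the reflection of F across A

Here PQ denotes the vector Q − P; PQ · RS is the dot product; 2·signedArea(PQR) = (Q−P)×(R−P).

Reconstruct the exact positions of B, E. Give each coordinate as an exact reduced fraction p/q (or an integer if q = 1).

1. B_x = 27/2  [B is the midpoint of CA]
2. B_y = 3  [B is the midpoint of CA]
   → B = (27/2, 3)
3. E_x = 13  [AF ∥ ED ∩ FD ∥ AE]
4. E_y = -16  [AF ∥ ED ∩ FD ∥ AE]
   → E = (13, -16)

B = (27/2, 3)
E = (13, -16)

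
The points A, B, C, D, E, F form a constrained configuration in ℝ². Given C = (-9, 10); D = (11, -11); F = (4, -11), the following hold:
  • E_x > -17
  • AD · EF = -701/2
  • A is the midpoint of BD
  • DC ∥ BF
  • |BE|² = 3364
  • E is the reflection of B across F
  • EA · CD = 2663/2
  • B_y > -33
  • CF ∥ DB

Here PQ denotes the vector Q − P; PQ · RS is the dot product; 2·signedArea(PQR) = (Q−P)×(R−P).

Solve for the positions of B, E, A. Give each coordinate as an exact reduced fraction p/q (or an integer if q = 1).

A = (35/2, -43/2)
B = (24, -32)
E = (-16, 10)

1. B_x = 24  [DC ∥ BF ∩ CF ∥ DB]
2. B_y = -32  [DC ∥ BF ∩ CF ∥ DB]
   → B = (24, -32)
3. E_x = -16  [E is the reflection of B across F]
4. E_y = 10  [E is the reflection of B across F]
   → E = (-16, 10)
5. A_x = 35/2  [A is the midpoint of BD]
6. A_y = -43/2  [A is the midpoint of BD]
   → A = (35/2, -43/2)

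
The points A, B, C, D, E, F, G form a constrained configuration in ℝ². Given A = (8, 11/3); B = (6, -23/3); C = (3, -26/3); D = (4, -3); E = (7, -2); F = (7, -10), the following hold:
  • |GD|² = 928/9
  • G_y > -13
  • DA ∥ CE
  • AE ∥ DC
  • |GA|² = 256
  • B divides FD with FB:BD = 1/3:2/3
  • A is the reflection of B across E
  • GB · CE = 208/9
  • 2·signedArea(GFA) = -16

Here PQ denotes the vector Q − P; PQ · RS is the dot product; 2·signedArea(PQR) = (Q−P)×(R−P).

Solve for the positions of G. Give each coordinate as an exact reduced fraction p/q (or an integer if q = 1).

G = (8, -37/3)

1. G_x = 8  [2·signedArea(GFA) = -16 ∩ GB · CE = 208/9]
2. G_y = -37/3  [2·signedArea(GFA) = -16 ∩ GB · CE = 208/9]
   → G = (8, -37/3)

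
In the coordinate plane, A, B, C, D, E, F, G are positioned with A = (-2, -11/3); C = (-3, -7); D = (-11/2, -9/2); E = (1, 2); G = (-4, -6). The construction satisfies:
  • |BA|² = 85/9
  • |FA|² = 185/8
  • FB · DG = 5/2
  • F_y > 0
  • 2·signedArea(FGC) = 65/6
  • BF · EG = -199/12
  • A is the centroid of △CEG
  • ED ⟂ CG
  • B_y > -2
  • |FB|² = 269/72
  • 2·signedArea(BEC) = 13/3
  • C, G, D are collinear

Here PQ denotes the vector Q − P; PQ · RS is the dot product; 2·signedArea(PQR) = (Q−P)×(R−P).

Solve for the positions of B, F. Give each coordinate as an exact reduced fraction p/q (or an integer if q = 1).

1. B_x = 0  [line 9·x + -4·y + -16/3 = 0 ∩ |BA|² = 85/9]
2. B_y = -4/3  [line 9·x + -4·y + -16/3 = 0 ∩ |BA|² = 85/9]
   → B = (0, -4/3)
3. F_x = 1/4  [FB · DG = 5/2 ∩ BF · EG = -199/12]
4. F_y = 7/12  [FB · DG = 5/2 ∩ BF · EG = -199/12]
   → F = (1/4, 7/12)

B = (0, -4/3)
F = (1/4, 7/12)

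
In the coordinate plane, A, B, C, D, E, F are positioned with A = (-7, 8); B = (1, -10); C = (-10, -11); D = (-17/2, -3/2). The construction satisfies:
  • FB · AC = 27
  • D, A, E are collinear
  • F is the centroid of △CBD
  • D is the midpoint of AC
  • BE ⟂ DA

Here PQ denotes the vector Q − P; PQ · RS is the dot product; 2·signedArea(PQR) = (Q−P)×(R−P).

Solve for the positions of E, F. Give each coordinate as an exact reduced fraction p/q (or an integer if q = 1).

E = (-1772/185, -1541/185)
F = (-35/6, -15/2)

1. E_x = -1772/185  [D, A, E are collinear ∩ BE ⟂ DA]
2. E_y = -1541/185  [D, A, E are collinear ∩ BE ⟂ DA]
   → E = (-1772/185, -1541/185)
3. F_x = -35/6  [F is the centroid of △CBD]
4. F_y = -15/2  [F is the centroid of △CBD]
   → F = (-35/6, -15/2)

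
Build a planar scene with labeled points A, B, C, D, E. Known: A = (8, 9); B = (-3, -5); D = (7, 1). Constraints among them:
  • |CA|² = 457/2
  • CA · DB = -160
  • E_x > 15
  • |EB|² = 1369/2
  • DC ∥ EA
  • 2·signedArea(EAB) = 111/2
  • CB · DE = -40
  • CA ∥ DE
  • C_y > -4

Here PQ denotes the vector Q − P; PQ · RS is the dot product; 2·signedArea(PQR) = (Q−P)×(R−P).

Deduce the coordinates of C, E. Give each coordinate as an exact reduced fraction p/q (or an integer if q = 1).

C = (-1/2, -7/2)
E = (31/2, 27/2)

1. E_x = 31/2  [line 14·x + -11·y + -137/2 = 0 ∩ |EB|² = 1369/2]
2. E_y = 27/2  [line 14·x + -11·y + -137/2 = 0 ∩ |EB|² = 1369/2]
   → E = (31/2, 27/2)
3. C_x = -1/2  [CB · DE = -40 ∩ DC ∥ EA]
4. C_y = -7/2  [CB · DE = -40 ∩ DC ∥ EA]
   → C = (-1/2, -7/2)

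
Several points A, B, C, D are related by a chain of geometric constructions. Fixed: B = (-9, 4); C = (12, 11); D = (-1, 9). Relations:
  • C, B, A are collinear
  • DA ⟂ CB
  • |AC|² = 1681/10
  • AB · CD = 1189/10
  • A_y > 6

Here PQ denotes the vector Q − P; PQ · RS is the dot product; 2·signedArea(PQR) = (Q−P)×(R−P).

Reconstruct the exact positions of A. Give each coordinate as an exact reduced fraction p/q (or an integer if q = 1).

1. A_x = -3/10  [C, B, A are collinear ∩ DA ⟂ CB]
2. A_y = 69/10  [C, B, A are collinear ∩ DA ⟂ CB]
   → A = (-3/10, 69/10)

A = (-3/10, 69/10)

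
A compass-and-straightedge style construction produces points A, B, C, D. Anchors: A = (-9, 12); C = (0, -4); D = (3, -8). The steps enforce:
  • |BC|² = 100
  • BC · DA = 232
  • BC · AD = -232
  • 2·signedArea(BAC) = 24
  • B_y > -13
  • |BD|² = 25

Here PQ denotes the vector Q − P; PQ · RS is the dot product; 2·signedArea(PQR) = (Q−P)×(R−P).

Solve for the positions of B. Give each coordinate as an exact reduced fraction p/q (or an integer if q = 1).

1. B_x = 6  [BC · DA = 232 ∩ 2·signedArea(BAC) = 24]
2. B_y = -12  [BC · DA = 232 ∩ 2·signedArea(BAC) = 24]
   → B = (6, -12)

B = (6, -12)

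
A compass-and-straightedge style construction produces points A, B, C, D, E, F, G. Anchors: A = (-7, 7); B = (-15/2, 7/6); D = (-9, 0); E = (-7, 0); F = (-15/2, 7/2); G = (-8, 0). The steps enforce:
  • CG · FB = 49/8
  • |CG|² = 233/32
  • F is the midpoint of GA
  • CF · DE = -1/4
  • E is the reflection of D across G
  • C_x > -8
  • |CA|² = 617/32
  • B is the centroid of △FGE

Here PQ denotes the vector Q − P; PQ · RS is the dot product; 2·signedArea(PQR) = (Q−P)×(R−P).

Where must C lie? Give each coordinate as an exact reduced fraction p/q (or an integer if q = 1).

C = (-59/8, 21/8)

1. C_x = -59/8  [CF · DE = -1/4 ∩ CG · FB = 49/8]
2. C_y = 21/8  [CF · DE = -1/4 ∩ CG · FB = 49/8]
   → C = (-59/8, 21/8)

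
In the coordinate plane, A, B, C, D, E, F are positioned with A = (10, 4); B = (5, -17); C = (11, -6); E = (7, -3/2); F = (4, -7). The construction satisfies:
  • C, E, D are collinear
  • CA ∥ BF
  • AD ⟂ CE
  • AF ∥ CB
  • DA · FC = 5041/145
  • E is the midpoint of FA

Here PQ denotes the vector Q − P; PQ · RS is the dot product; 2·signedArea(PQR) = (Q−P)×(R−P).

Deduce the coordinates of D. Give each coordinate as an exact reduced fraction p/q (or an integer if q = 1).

D = (811/145, 12/145)

1. D_x = 811/145  [C, E, D are collinear ∩ AD ⟂ CE]
2. D_y = 12/145  [C, E, D are collinear ∩ AD ⟂ CE]
   → D = (811/145, 12/145)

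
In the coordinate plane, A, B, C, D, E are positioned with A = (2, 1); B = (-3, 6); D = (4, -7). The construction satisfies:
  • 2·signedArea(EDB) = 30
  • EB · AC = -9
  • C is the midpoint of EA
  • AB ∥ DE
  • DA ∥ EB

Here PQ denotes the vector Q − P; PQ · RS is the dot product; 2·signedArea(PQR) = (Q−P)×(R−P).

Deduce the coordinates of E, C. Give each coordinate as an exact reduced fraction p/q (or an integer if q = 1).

C = (1/2, -1/2)
E = (-1, -2)

1. E_x = -1  [DA ∥ EB ∩ AB ∥ DE]
2. E_y = -2  [DA ∥ EB ∩ AB ∥ DE]
   → E = (-1, -2)
3. C_x = 1/2  [C is the midpoint of EA]
4. C_y = -1/2  [C is the midpoint of EA]
   → C = (1/2, -1/2)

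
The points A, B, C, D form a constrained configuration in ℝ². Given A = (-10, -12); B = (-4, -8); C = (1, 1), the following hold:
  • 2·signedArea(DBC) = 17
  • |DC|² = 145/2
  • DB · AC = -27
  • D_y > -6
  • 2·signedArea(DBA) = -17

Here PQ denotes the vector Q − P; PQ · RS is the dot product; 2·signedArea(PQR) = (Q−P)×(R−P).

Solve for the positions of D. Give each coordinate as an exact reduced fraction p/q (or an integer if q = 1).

1. D_x = -9/2  [2·signedArea(DBC) = 17 ∩ DB · AC = -27]
2. D_y = -11/2  [2·signedArea(DBC) = 17 ∩ DB · AC = -27]
   → D = (-9/2, -11/2)

D = (-9/2, -11/2)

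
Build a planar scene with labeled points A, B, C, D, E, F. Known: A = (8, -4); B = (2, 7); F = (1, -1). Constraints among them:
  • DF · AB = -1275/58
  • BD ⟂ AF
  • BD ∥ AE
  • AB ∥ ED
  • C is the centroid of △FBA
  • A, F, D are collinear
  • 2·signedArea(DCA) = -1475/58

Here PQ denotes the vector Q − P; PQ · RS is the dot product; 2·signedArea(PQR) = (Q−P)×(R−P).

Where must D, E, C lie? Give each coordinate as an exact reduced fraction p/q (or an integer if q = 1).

1. D_x = -61/58  [A, F, D are collinear ∩ BD ⟂ AF]
2. D_y = -7/58  [A, F, D are collinear ∩ BD ⟂ AF]
   → D = (-61/58, -7/58)
3. E_x = 287/58  [AB ∥ ED ∩ BD ∥ AE]
4. E_y = -645/58  [AB ∥ ED ∩ BD ∥ AE]
   → E = (287/58, -645/58)
5. C_x = 11/3  [C is the centroid of △FBA]
6. C_y = 2/3  [C is the centroid of △FBA]
   → C = (11/3, 2/3)

C = (11/3, 2/3)
D = (-61/58, -7/58)
E = (287/58, -645/58)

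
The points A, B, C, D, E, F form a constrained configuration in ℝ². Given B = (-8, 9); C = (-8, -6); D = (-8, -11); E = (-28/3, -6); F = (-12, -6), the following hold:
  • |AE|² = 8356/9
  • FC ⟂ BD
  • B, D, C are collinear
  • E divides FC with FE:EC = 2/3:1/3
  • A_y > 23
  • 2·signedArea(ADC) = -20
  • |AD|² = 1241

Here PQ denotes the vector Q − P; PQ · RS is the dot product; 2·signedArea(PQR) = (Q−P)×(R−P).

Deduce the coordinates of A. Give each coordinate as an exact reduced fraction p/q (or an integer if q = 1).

A = (-4, 24)

1. A_x = -4  [2·signedArea(ADC) = -20]
2. A_y = 24  [|AE|² = 8356/9]
   → A = (-4, 24)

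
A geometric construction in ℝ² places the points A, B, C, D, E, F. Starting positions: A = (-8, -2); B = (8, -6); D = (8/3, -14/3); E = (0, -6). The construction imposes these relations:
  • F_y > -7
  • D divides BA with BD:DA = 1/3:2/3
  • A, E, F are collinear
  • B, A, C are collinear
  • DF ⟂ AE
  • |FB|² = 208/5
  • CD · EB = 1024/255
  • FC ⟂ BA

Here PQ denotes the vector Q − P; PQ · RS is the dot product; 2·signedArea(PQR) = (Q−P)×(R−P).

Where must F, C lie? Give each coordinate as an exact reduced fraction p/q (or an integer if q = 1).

C = (184/85, -386/85)
F = (8/5, -34/5)

1. F_x = 8/5  [A, E, F are collinear ∩ DF ⟂ AE]
2. F_y = -34/5  [A, E, F are collinear ∩ DF ⟂ AE]
   → F = (8/5, -34/5)
3. C_x = 184/85  [B, A, C are collinear ∩ FC ⟂ BA]
4. C_y = -386/85  [B, A, C are collinear ∩ FC ⟂ BA]
   → C = (184/85, -386/85)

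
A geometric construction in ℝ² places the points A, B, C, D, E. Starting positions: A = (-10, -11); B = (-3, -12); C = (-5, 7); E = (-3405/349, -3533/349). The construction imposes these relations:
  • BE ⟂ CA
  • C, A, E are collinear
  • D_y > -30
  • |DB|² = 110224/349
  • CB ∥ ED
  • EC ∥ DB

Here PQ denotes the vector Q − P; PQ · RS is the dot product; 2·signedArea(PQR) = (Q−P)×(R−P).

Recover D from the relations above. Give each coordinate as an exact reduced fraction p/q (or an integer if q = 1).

1. D_x = -2707/349  [EC ∥ DB ∩ CB ∥ ED]
2. D_y = -10164/349  [EC ∥ DB ∩ CB ∥ ED]
   → D = (-2707/349, -10164/349)

D = (-2707/349, -10164/349)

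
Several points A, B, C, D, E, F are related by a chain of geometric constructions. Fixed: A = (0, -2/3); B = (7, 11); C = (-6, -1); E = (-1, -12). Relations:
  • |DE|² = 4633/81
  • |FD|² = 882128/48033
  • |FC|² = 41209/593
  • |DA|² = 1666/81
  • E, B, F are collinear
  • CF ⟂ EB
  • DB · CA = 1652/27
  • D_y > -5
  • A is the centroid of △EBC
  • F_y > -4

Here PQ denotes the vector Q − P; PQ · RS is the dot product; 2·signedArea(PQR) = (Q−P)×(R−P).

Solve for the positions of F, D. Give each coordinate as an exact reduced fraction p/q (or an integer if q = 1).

D = (-7/3, -41/9)
F = (1111/593, -2217/593)

1. F_x = 1111/593  [E, B, F are collinear ∩ CF ⟂ EB]
2. F_y = -2217/593  [E, B, F are collinear ∩ CF ⟂ EB]
   → F = (1111/593, -2217/593)
3. D_x = -7/3  [line -6·x + -1/3·y + -419/27 = 0 ∩ |DE|² = 4633/81]
4. D_y = -41/9  [line -6·x + -1/3·y + -419/27 = 0 ∩ |DE|² = 4633/81]
   → D = (-7/3, -41/9)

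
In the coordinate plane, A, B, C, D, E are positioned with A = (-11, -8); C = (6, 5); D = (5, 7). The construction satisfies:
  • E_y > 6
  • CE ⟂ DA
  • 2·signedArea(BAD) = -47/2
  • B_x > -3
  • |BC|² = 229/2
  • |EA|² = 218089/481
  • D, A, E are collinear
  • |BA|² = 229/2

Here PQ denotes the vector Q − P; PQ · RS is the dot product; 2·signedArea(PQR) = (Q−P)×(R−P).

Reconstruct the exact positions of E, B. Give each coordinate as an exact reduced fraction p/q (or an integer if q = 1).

B = (-5/2, -3/2)
E = (2181/481, 3157/481)

1. E_x = 2181/481  [D, A, E are collinear ∩ CE ⟂ DA]
2. E_y = 3157/481  [D, A, E are collinear ∩ CE ⟂ DA]
   → E = (2181/481, 3157/481)
3. B_x = -5/2  [line -15·x + 16·y + -27/2 = 0 ∩ |BA|² = 229/2]
4. B_y = -3/2  [line -15·x + 16·y + -27/2 = 0 ∩ |BA|² = 229/2]
   → B = (-5/2, -3/2)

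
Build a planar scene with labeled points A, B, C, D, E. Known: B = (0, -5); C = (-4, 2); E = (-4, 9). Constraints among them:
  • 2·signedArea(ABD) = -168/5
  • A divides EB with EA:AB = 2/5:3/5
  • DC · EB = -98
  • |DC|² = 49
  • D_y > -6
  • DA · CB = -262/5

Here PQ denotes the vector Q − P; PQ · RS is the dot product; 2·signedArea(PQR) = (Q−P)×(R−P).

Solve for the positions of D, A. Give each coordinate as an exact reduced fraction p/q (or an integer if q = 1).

1. A_x = -12/5  [A divides EB with EA:AB = 2/5:3/5]
2. A_y = 17/5  [A divides EB with EA:AB = 2/5:3/5]
   → A = (-12/5, 17/5)
3. D_x = -4  [DC · EB = -98 ∩ DA · CB = -262/5]
4. D_y = -5  [DC · EB = -98 ∩ DA · CB = -262/5]
   → D = (-4, -5)

A = (-12/5, 17/5)
D = (-4, -5)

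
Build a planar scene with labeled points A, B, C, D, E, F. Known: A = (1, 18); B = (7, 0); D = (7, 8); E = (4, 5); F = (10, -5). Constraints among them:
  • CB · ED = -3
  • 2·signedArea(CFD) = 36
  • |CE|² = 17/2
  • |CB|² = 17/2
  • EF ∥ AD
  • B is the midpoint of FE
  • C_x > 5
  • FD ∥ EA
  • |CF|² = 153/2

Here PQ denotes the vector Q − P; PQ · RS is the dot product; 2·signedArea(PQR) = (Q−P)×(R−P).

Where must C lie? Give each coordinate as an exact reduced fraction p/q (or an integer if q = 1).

C = (11/2, 5/2)

1. C_x = 11/2  [CB · ED = -3 ∩ 2·signedArea(CFD) = 36]
2. C_y = 5/2  [CB · ED = -3 ∩ 2·signedArea(CFD) = 36]
   → C = (11/2, 5/2)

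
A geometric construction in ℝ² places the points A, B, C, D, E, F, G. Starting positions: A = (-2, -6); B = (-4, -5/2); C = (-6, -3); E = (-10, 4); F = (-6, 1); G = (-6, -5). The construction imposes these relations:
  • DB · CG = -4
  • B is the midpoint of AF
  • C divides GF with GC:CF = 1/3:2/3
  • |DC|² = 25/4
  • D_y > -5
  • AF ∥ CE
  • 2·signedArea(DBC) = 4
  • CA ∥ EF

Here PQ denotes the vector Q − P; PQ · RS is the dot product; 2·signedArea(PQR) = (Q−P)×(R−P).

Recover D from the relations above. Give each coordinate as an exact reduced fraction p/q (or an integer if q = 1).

D = (-4, -9/2)

1. D_x = -4  [2·signedArea(DBC) = 4 ∩ DB · CG = -4]
2. D_y = -9/2  [2·signedArea(DBC) = 4 ∩ DB · CG = -4]
   → D = (-4, -9/2)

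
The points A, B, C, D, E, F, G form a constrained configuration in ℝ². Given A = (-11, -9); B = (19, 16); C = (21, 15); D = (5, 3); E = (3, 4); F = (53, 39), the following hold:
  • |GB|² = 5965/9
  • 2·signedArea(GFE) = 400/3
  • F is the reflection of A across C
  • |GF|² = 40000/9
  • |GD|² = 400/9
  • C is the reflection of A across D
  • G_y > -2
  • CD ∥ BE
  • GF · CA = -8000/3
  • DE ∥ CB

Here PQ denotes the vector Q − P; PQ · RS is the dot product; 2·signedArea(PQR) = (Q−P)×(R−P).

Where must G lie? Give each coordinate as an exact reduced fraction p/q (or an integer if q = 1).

1. G_x = -1/3  [2·signedArea(GFE) = 400/3 ∩ GF · CA = -8000/3]
2. G_y = -1  [2·signedArea(GFE) = 400/3 ∩ GF · CA = -8000/3]
   → G = (-1/3, -1)

G = (-1/3, -1)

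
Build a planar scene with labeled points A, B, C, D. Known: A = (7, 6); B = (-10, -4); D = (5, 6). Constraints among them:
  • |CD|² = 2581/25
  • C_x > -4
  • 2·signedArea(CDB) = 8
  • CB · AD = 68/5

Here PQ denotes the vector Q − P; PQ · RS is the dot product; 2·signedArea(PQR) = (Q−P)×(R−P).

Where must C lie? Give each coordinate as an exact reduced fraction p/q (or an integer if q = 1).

C = (-16/5, 0)

1. C_x = -16/5  [CB · AD = 68/5 ∩ 2·signedArea(CDB) = 8]
2. C_y = 0  [CB · AD = 68/5 ∩ 2·signedArea(CDB) = 8]
   → C = (-16/5, 0)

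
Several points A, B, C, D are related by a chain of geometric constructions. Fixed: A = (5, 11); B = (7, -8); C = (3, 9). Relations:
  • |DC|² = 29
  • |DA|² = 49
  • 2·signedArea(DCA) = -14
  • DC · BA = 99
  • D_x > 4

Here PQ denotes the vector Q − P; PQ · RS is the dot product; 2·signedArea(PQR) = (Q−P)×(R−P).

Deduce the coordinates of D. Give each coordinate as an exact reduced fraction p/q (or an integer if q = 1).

D = (5, 4)

1. D_x = 5  [2·signedArea(DCA) = -14 ∩ DC · BA = 99]
2. D_y = 4  [2·signedArea(DCA) = -14 ∩ DC · BA = 99]
   → D = (5, 4)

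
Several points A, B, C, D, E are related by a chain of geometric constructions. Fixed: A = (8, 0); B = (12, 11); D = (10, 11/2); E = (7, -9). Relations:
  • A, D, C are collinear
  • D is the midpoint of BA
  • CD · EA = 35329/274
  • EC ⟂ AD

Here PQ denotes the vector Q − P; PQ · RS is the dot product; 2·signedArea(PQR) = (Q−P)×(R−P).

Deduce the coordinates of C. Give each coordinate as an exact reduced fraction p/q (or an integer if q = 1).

C = (684/137, -1133/137)

1. C_x = 684/137  [A, D, C are collinear ∩ EC ⟂ AD]
2. C_y = -1133/137  [A, D, C are collinear ∩ EC ⟂ AD]
   → C = (684/137, -1133/137)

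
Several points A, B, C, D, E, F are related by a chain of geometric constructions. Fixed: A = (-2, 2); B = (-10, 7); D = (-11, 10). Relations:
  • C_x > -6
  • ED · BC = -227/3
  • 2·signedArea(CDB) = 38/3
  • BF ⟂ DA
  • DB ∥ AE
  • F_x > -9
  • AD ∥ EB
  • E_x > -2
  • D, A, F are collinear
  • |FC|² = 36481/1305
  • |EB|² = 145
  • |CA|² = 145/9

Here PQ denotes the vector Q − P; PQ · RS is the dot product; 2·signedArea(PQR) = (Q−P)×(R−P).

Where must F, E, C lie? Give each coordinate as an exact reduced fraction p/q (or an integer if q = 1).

1. F_x = -1298/145  [D, A, F are collinear ∩ BF ⟂ DA]
2. F_y = 1186/145  [D, A, F are collinear ∩ BF ⟂ DA]
   → F = (-1298/145, 1186/145)
3. E_x = -1  [AD ∥ EB ∩ DB ∥ AE]
4. E_y = -1  [AD ∥ EB ∩ DB ∥ AE]
   → E = (-1, -1)
5. C_x = -5  [2·signedArea(CDB) = 38/3 ∩ ED · BC = -227/3]
6. C_y = 14/3  [2·signedArea(CDB) = 38/3 ∩ ED · BC = -227/3]
   → C = (-5, 14/3)

C = (-5, 14/3)
E = (-1, -1)
F = (-1298/145, 1186/145)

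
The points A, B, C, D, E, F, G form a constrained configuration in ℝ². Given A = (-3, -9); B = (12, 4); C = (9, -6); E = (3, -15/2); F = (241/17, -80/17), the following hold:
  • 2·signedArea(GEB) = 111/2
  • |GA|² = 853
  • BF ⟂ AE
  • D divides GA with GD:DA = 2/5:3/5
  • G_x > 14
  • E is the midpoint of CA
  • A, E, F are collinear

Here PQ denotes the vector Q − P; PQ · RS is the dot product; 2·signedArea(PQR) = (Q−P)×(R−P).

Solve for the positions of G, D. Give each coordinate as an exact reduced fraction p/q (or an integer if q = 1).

1. G_x = 15  [line -23/2·x + 9·y + 93/2 = 0 ∩ |GA|² = 853]
2. G_y = 14  [line -23/2·x + 9·y + 93/2 = 0 ∩ |GA|² = 853]
   → G = (15, 14)
3. D_x = 39/5  [D divides GA with GD:DA = 2/5:3/5]
4. D_y = 24/5  [D divides GA with GD:DA = 2/5:3/5]
   → D = (39/5, 24/5)

D = (39/5, 24/5)
G = (15, 14)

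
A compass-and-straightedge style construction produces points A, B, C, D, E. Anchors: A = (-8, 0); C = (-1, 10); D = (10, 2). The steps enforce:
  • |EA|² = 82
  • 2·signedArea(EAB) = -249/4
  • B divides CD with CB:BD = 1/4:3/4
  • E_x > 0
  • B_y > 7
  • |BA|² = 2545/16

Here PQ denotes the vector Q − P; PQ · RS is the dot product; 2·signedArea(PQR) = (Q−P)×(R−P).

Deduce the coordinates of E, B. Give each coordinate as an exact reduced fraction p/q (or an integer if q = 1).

B = (7/4, 8)
E = (1, 1)

1. B_x = 7/4  [B divides CD with CB:BD = 1/4:3/4]
2. B_y = 8  [B divides CD with CB:BD = 1/4:3/4]
   → B = (7/4, 8)
3. E_x = 1  [line -8·x + 39/4·y + -7/4 = 0 ∩ |EA|² = 82]
4. E_y = 1  [line -8·x + 39/4·y + -7/4 = 0 ∩ |EA|² = 82]
   → E = (1, 1)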